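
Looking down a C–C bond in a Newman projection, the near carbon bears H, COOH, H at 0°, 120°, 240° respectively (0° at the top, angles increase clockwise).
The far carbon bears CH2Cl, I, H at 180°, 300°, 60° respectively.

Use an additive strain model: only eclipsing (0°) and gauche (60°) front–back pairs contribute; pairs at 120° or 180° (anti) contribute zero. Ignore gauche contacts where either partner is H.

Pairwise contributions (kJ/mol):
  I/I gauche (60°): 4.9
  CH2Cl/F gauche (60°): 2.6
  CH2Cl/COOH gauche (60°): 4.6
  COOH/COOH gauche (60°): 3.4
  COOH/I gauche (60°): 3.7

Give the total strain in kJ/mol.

4.6 kJ/mol

This conformer (staggered): COOH–CH2Cl gauche; 4.6 = 4.6 kJ/mol.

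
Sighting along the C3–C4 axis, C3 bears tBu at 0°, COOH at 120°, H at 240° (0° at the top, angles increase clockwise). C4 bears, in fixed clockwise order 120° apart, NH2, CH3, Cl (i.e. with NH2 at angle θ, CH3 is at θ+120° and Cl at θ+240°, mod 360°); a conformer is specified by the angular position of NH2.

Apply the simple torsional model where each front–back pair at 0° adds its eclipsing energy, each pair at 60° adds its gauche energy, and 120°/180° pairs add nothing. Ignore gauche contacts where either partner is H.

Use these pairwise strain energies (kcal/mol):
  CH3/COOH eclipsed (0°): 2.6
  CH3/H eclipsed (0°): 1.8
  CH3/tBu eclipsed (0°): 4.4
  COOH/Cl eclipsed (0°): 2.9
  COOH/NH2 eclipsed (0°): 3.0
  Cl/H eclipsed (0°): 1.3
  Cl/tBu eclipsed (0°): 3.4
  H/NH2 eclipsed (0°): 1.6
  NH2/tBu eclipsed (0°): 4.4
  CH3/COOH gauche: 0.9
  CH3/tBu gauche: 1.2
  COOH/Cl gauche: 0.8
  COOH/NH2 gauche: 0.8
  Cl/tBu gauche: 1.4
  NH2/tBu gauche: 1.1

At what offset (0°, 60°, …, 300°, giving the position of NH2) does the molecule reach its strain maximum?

NH2 at 0° (eclipsed): tBu–NH2 eclipsed, COOH–CH3 eclipsed, H–Cl eclipsed; 4.4 + 2.6 + 1.3 = 8.3 kcal/mol.
NH2 at 60° (staggered): tBu–NH2 gauche, tBu–Cl gauche, COOH–NH2 gauche, COOH–CH3 gauche; 1.1 + 1.4 + 0.8 + 0.9 = 4.2 kcal/mol.
NH2 at 120° (eclipsed): tBu–Cl eclipsed, COOH–NH2 eclipsed, H–CH3 eclipsed; 3.4 + 3.0 + 1.8 = 8.2 kcal/mol.
NH2 at 180° (staggered): tBu–CH3 gauche, tBu–Cl gauche, COOH–NH2 gauche, COOH–Cl gauche; 1.2 + 1.4 + 0.8 + 0.8 = 4.2 kcal/mol.
NH2 at 240° (eclipsed): tBu–CH3 eclipsed, COOH–Cl eclipsed, H–NH2 eclipsed; 4.4 + 2.9 + 1.6 = 8.9 kcal/mol.
NH2 at 300° (staggered): tBu–NH2 gauche, tBu–CH3 gauche, COOH–CH3 gauche, COOH–Cl gauche; 1.1 + 1.2 + 0.9 + 0.8 = 4.0 kcal/mol.
The maximum (8.9 kcal/mol) occurs with NH2 at 240°.

240°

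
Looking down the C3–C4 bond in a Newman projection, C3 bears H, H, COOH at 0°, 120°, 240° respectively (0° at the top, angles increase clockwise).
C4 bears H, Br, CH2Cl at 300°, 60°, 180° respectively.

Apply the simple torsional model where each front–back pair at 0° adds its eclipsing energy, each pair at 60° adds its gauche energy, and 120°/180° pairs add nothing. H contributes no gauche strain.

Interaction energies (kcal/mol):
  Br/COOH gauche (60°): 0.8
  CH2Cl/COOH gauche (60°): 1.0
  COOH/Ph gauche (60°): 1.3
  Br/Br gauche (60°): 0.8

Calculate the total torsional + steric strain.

This conformer (staggered): COOH(240°)/CH2Cl(180°) gauche 1.0 → 1.0 kcal/mol.

1.0 kcal/mol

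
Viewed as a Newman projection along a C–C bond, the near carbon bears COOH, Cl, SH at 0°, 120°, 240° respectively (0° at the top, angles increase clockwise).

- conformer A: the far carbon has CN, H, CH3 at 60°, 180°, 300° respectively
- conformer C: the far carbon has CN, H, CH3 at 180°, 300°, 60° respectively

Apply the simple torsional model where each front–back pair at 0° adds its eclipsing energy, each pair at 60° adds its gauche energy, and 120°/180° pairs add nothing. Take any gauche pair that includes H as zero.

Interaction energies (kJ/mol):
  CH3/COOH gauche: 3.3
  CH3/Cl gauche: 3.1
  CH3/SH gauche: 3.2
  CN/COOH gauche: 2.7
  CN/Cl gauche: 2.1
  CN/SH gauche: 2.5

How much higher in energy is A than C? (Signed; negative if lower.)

A (staggered): COOH(0°)/CN(60°) gauche 2.7; COOH(0°)/CH3(300°) gauche 3.3; Cl(120°)/CN(60°) gauche 2.1; SH(240°)/CH3(300°) gauche 3.2 → 11.3 kJ/mol.
C (staggered): COOH(0°)/CH3(60°) gauche 3.3; Cl(120°)/CN(180°) gauche 2.1; Cl(120°)/CH3(60°) gauche 3.1; SH(240°)/CN(180°) gauche 2.5 → 11.0 kJ/mol.
E(A) − E(C) = 11.3 − 11.0 = +0.3 kJ/mol.

+0.3 kJ/mol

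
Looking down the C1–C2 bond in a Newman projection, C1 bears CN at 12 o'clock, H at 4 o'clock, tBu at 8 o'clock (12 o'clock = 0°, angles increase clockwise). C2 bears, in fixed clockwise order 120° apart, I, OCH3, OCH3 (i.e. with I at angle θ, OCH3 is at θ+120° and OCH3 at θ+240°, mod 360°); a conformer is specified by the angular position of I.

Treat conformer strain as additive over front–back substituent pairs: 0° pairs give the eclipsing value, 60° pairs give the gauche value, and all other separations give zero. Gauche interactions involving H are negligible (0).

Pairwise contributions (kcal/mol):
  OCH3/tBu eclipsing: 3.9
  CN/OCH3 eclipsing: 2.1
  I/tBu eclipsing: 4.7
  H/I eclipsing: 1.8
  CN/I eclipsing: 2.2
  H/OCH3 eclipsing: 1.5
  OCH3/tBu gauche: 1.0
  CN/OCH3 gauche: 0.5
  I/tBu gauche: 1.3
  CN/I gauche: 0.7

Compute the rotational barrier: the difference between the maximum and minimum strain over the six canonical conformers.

I at 0° is eclipsed. CN at 0° is eclipsed with I at 0° (2.2); H at 120° is eclipsed with OCH3 at 120° (1.5); tBu at 240° is eclipsed with OCH3 at 240° (3.9). Total 7.6 kcal/mol.
I at 60° is staggered. CN at 0° is gauche with I at 60° (0.7); CN at 0° is gauche with OCH3 at 300° (0.5); tBu at 240° is gauche with OCH3 at 180° (1.0); tBu at 240° is gauche with OCH3 at 300° (1.0). Total 3.2 kcal/mol.
I at 120° is eclipsed. CN at 0° is eclipsed with OCH3 at 0° (2.1); H at 120° is eclipsed with I at 120° (1.8); tBu at 240° is eclipsed with OCH3 at 240° (3.9). Total 7.8 kcal/mol.
I at 180° is staggered. CN at 0° is gauche with OCH3 at 300° (0.5); CN at 0° is gauche with OCH3 at 60° (0.5); tBu at 240° is gauche with I at 180° (1.3); tBu at 240° is gauche with OCH3 at 300° (1.0). Total 3.3 kcal/mol.
I at 240° is eclipsed. CN at 0° is eclipsed with OCH3 at 0° (2.1); H at 120° is eclipsed with OCH3 at 120° (1.5); tBu at 240° is eclipsed with I at 240° (4.7). Total 8.3 kcal/mol.
I at 300° is staggered. CN at 0° is gauche with I at 300° (0.7); CN at 0° is gauche with OCH3 at 60° (0.5); tBu at 240° is gauche with I at 300° (1.3); tBu at 240° is gauche with OCH3 at 180° (1.0). Total 3.5 kcal/mol.
Max at 240° (8.3 kcal/mol), min at 60° (3.2 kcal/mol); barrier = 5.1 kcal/mol.

5.1 kcal/mol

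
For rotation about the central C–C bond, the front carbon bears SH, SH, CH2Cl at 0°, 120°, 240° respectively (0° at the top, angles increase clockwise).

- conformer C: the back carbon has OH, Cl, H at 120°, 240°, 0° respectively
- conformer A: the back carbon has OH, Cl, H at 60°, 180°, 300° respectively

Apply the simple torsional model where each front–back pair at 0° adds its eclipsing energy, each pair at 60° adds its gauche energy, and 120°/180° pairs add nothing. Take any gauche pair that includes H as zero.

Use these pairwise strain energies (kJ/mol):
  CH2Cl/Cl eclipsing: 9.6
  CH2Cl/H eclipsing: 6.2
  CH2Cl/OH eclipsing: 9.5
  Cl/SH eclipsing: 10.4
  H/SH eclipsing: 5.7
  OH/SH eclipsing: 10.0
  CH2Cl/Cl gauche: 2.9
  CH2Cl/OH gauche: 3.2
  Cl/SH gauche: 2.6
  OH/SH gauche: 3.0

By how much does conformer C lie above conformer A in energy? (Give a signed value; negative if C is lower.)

+13.8 kJ/mol

C (eclipsed): SH–H eclipsed, SH–OH eclipsed, CH2Cl–Cl eclipsed; 5.7 + 10.0 + 9.6 = 25.3 kJ/mol.
A (staggered): SH–OH gauche, SH–OH gauche, SH–Cl gauche, CH2Cl–Cl gauche; 3.0 + 3.0 + 2.6 + 2.9 = 11.5 kJ/mol.
E(C) − E(A) = 25.3 − 11.5 = +13.8 kJ/mol.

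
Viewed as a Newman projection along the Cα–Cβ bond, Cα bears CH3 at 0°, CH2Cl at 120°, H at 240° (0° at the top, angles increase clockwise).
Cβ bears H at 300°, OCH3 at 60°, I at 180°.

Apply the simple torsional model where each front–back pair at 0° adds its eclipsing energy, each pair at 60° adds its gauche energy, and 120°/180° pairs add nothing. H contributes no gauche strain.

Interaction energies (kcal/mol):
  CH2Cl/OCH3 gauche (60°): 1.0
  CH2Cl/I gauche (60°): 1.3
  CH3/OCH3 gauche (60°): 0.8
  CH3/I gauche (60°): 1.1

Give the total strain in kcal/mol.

This conformer (staggered): CH3(0°)/OCH3(60°) gauche 0.8; CH2Cl(120°)/OCH3(60°) gauche 1.0; CH2Cl(120°)/I(180°) gauche 1.3 → 3.1 kcal/mol.

3.1 kcal/mol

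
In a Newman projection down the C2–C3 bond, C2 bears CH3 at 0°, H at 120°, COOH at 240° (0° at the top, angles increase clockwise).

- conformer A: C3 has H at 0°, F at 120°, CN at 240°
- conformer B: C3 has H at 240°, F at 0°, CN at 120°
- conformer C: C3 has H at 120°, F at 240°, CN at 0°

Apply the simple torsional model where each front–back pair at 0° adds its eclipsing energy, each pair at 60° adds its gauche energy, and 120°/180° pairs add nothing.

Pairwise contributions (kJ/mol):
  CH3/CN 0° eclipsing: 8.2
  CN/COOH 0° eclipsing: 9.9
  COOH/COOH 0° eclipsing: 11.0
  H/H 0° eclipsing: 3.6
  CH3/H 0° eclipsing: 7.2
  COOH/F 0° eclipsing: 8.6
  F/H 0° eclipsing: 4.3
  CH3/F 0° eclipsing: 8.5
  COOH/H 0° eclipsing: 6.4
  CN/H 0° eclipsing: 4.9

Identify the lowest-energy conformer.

B

A is eclipsed. CH3 at 0° is eclipsed with H at 0° (7.2); H at 120° is eclipsed with F at 120° (4.3); COOH at 240° is eclipsed with CN at 240° (9.9). Total 21.4 kJ/mol.
B is eclipsed. CH3 at 0° is eclipsed with F at 0° (8.5); H at 120° is eclipsed with CN at 120° (4.9); COOH at 240° is eclipsed with H at 240° (6.4). Total 19.8 kJ/mol.
C is eclipsed. CH3 at 0° is eclipsed with CN at 0° (8.2); H at 120° is eclipsed with H at 120° (3.6); COOH at 240° is eclipsed with F at 240° (8.6). Total 20.4 kJ/mol.
B has the lowest total (19.8 kJ/mol).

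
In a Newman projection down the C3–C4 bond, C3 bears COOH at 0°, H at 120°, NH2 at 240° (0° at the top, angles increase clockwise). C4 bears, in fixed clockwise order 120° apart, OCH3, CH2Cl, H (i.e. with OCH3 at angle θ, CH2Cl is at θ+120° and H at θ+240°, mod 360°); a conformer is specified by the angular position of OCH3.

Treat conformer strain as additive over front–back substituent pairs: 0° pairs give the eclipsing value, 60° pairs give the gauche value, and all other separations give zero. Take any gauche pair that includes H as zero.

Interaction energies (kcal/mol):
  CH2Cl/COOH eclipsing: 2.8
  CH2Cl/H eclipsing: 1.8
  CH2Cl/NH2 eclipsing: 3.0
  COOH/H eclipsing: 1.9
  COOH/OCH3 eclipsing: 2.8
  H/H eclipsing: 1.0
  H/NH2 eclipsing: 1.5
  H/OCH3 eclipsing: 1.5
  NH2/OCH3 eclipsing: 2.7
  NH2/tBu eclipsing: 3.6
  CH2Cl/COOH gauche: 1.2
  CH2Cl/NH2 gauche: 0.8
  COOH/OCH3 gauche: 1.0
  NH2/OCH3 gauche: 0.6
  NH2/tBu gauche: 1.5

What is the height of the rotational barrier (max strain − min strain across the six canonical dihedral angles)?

OCH3 at 0° is eclipsed. COOH at 0° is eclipsed with OCH3 at 0° (2.8); H at 120° is eclipsed with CH2Cl at 120° (1.8); NH2 at 240° is eclipsed with H at 240° (1.5). Total 6.1 kcal/mol.
OCH3 at 60° is staggered. COOH at 0° is gauche with OCH3 at 60° (1.0); NH2 at 240° is gauche with CH2Cl at 180° (0.8). Total 1.8 kcal/mol.
OCH3 at 120° is eclipsed. COOH at 0° is eclipsed with H at 0° (1.9); H at 120° is eclipsed with OCH3 at 120° (1.5); NH2 at 240° is eclipsed with CH2Cl at 240° (3.0). Total 6.4 kcal/mol.
OCH3 at 180° is staggered. COOH at 0° is gauche with CH2Cl at 300° (1.2); NH2 at 240° is gauche with OCH3 at 180° (0.6); NH2 at 240° is gauche with CH2Cl at 300° (0.8). Total 2.6 kcal/mol.
OCH3 at 240° is eclipsed. COOH at 0° is eclipsed with CH2Cl at 0° (2.8); H at 120° is eclipsed with H at 120° (1.0); NH2 at 240° is eclipsed with OCH3 at 240° (2.7). Total 6.5 kcal/mol.
OCH3 at 300° is staggered. COOH at 0° is gauche with OCH3 at 300° (1.0); COOH at 0° is gauche with CH2Cl at 60° (1.2); NH2 at 240° is gauche with OCH3 at 300° (0.6). Total 2.8 kcal/mol.
Max at 240° (6.5 kcal/mol), min at 60° (1.8 kcal/mol); barrier = 4.7 kcal/mol.

4.7 kcal/mol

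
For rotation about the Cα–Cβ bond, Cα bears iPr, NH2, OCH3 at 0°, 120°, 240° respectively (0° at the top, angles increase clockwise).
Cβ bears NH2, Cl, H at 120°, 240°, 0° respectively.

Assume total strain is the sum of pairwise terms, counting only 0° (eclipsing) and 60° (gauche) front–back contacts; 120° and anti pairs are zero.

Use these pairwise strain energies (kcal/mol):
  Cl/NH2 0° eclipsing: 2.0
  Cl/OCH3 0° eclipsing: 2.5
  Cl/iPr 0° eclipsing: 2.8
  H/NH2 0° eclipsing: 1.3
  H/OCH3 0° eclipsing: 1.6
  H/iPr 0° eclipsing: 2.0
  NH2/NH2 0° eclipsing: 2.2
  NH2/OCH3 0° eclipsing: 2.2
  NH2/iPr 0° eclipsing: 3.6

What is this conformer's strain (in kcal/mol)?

This conformer is eclipsed. iPr at 0° is eclipsed with H at 0° (2.0); NH2 at 120° is eclipsed with NH2 at 120° (2.2); OCH3 at 240° is eclipsed with Cl at 240° (2.5). Total 6.7 kcal/mol.

6.7 kcal/mol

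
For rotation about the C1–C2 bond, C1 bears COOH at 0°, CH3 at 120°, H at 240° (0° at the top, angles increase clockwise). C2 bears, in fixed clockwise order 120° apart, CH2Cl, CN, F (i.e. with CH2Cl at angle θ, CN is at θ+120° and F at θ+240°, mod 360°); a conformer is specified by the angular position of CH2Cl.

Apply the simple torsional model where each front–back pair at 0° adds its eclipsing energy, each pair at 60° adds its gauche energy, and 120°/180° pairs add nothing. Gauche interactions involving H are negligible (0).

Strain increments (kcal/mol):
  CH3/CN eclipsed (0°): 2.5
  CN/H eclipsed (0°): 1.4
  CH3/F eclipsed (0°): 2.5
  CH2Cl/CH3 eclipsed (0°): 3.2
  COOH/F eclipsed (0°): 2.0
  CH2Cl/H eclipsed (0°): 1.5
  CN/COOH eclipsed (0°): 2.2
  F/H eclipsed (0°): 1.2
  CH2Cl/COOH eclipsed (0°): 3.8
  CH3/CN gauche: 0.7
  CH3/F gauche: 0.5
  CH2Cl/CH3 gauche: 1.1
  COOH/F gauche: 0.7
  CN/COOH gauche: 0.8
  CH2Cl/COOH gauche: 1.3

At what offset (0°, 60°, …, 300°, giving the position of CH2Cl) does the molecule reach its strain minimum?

180°

CH2Cl at 0° is eclipsed. COOH at 0° is eclipsed with CH2Cl at 0° (3.8); CH3 at 120° is eclipsed with CN at 120° (2.5); H at 240° is eclipsed with F at 240° (1.2). Total 7.5 kcal/mol.
CH2Cl at 60° is staggered. COOH at 0° is gauche with CH2Cl at 60° (1.3); COOH at 0° is gauche with F at 300° (0.7); CH3 at 120° is gauche with CH2Cl at 60° (1.1); CH3 at 120° is gauche with CN at 180° (0.7). Total 3.8 kcal/mol.
CH2Cl at 120° is eclipsed. COOH at 0° is eclipsed with F at 0° (2.0); CH3 at 120° is eclipsed with CH2Cl at 120° (3.2); H at 240° is eclipsed with CN at 240° (1.4). Total 6.6 kcal/mol.
CH2Cl at 180° is staggered. COOH at 0° is gauche with CN at 300° (0.8); COOH at 0° is gauche with F at 60° (0.7); CH3 at 120° is gauche with CH2Cl at 180° (1.1); CH3 at 120° is gauche with F at 60° (0.5). Total 3.1 kcal/mol.
CH2Cl at 240° is eclipsed. COOH at 0° is eclipsed with CN at 0° (2.2); CH3 at 120° is eclipsed with F at 120° (2.5); H at 240° is eclipsed with CH2Cl at 240° (1.5). Total 6.2 kcal/mol.
CH2Cl at 300° is staggered. COOH at 0° is gauche with CH2Cl at 300° (1.3); COOH at 0° is gauche with CN at 60° (0.8); CH3 at 120° is gauche with CN at 60° (0.7); CH3 at 120° is gauche with F at 180° (0.5). Total 3.3 kcal/mol.
The minimum (3.1 kcal/mol) occurs with CH2Cl at 180°.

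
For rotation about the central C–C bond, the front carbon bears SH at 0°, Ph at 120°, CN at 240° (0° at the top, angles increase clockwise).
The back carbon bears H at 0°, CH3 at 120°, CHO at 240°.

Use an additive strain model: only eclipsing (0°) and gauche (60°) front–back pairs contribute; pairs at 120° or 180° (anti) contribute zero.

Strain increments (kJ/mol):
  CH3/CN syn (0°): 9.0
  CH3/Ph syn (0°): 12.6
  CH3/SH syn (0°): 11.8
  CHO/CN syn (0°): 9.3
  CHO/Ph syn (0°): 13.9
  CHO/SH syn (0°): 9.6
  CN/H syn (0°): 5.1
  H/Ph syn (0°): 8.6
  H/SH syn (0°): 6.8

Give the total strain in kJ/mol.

28.7 kJ/mol

This conformer (eclipsed): SH–H eclipsed, Ph–CH3 eclipsed, CN–CHO eclipsed; 6.8 + 12.6 + 9.3 = 28.7 kJ/mol.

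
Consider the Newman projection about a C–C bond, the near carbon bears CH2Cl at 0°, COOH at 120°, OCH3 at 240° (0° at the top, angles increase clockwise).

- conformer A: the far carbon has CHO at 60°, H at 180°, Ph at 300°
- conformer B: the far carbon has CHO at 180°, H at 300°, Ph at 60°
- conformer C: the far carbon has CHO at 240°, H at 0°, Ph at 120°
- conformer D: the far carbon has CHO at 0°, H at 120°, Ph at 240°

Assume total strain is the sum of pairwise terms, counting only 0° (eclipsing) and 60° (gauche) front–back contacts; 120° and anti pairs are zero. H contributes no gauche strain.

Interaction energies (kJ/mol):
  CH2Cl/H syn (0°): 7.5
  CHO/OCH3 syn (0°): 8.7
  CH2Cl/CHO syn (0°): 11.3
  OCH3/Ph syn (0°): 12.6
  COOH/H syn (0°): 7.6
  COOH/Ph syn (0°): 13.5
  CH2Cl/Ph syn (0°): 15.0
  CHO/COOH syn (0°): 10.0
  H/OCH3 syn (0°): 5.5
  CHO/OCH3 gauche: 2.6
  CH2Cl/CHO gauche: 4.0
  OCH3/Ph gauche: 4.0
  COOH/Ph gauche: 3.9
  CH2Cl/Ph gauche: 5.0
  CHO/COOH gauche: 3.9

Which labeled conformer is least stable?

D

A is staggered. CH2Cl at 0° is gauche with CHO at 60° (4.0); CH2Cl at 0° is gauche with Ph at 300° (5.0); COOH at 120° is gauche with CHO at 60° (3.9); OCH3 at 240° is gauche with Ph at 300° (4.0). Total 16.9 kJ/mol.
B is staggered. CH2Cl at 0° is gauche with Ph at 60° (5.0); COOH at 120° is gauche with CHO at 180° (3.9); COOH at 120° is gauche with Ph at 60° (3.9); OCH3 at 240° is gauche with CHO at 180° (2.6). Total 15.4 kJ/mol.
C is eclipsed. CH2Cl at 0° is eclipsed with H at 0° (7.5); COOH at 120° is eclipsed with Ph at 120° (13.5); OCH3 at 240° is eclipsed with CHO at 240° (8.7). Total 29.7 kJ/mol.
D is eclipsed. CH2Cl at 0° is eclipsed with CHO at 0° (11.3); COOH at 120° is eclipsed with H at 120° (7.6); OCH3 at 240° is eclipsed with Ph at 240° (12.6). Total 31.5 kJ/mol.
D has the highest total (31.5 kJ/mol).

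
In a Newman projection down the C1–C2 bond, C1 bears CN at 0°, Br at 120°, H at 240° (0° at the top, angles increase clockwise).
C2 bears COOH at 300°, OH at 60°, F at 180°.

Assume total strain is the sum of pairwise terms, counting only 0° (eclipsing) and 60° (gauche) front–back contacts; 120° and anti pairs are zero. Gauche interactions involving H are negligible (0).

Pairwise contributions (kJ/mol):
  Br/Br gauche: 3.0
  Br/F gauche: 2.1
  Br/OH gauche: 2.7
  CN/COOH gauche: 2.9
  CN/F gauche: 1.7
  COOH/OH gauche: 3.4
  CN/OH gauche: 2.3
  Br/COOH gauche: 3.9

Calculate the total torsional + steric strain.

This conformer is staggered. CN at 0° is gauche with COOH at 300° (2.9); CN at 0° is gauche with OH at 60° (2.3); Br at 120° is gauche with OH at 60° (2.7); Br at 120° is gauche with F at 180° (2.1). Total 10.0 kJ/mol.

10.0 kJ/mol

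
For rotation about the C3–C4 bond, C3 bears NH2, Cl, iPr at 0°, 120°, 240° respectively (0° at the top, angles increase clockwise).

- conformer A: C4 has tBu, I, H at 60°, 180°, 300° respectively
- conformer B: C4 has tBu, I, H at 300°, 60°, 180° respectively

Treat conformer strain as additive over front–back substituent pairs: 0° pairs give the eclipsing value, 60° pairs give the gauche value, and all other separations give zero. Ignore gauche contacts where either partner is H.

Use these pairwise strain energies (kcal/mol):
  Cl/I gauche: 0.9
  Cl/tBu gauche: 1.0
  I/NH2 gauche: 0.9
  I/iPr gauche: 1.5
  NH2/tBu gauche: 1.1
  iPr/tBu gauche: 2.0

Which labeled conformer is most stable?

A is staggered. NH2 at 0° is gauche with tBu at 60° (1.1); Cl at 120° is gauche with tBu at 60° (1.0); Cl at 120° is gauche with I at 180° (0.9); iPr at 240° is gauche with I at 180° (1.5). Total 4.5 kcal/mol.
B is staggered. NH2 at 0° is gauche with tBu at 300° (1.1); NH2 at 0° is gauche with I at 60° (0.9); Cl at 120° is gauche with I at 60° (0.9); iPr at 240° is gauche with tBu at 300° (2.0). Total 4.9 kcal/mol.
A has the lowest total (4.5 kcal/mol).

A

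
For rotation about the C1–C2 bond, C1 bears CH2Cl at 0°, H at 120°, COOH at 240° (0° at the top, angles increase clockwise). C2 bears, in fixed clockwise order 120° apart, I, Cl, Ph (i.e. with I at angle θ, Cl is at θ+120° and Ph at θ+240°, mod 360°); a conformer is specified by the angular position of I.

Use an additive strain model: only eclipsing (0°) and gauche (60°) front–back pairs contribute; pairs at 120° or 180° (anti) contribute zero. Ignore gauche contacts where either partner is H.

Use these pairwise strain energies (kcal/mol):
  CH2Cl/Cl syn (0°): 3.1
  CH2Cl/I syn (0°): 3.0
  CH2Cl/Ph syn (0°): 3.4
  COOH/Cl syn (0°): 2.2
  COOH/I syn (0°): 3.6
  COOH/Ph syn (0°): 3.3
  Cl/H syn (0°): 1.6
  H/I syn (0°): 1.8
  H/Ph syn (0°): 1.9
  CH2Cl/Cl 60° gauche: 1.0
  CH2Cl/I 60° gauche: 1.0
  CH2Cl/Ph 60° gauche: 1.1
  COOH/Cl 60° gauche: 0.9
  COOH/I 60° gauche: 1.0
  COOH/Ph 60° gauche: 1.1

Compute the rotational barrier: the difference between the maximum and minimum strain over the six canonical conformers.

I at 0° is eclipsed. CH2Cl at 0° is eclipsed with I at 0° (3.0); H at 120° is eclipsed with Cl at 120° (1.6); COOH at 240° is eclipsed with Ph at 240° (3.3). Total 7.9 kcal/mol.
I at 60° is staggered. CH2Cl at 0° is gauche with I at 60° (1.0); CH2Cl at 0° is gauche with Ph at 300° (1.1); COOH at 240° is gauche with Cl at 180° (0.9); COOH at 240° is gauche with Ph at 300° (1.1). Total 4.1 kcal/mol.
I at 120° is eclipsed. CH2Cl at 0° is eclipsed with Ph at 0° (3.4); H at 120° is eclipsed with I at 120° (1.8); COOH at 240° is eclipsed with Cl at 240° (2.2). Total 7.4 kcal/mol.
I at 180° is staggered. CH2Cl at 0° is gauche with Cl at 300° (1.0); CH2Cl at 0° is gauche with Ph at 60° (1.1); COOH at 240° is gauche with I at 180° (1.0); COOH at 240° is gauche with Cl at 300° (0.9). Total 4.0 kcal/mol.
I at 240° is eclipsed. CH2Cl at 0° is eclipsed with Cl at 0° (3.1); H at 120° is eclipsed with Ph at 120° (1.9); COOH at 240° is eclipsed with I at 240° (3.6). Total 8.6 kcal/mol.
I at 300° is staggered. CH2Cl at 0° is gauche with I at 300° (1.0); CH2Cl at 0° is gauche with Cl at 60° (1.0); COOH at 240° is gauche with I at 300° (1.0); COOH at 240° is gauche with Ph at 180° (1.1). Total 4.1 kcal/mol.
Max at 240° (8.6 kcal/mol), min at 180° (4.0 kcal/mol); barrier = 4.6 kcal/mol.

4.6 kcal/mol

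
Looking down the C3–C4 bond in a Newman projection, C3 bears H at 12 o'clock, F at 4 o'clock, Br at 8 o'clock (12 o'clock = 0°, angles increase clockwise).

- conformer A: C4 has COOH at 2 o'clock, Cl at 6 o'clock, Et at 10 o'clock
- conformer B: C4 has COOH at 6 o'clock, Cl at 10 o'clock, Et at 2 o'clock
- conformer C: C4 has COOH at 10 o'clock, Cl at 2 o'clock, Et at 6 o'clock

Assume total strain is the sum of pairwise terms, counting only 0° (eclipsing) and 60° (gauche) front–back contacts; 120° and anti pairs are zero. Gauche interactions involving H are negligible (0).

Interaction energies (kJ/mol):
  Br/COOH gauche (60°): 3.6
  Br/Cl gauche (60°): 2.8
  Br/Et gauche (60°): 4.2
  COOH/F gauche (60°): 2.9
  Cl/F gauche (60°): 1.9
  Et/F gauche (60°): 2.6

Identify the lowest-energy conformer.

A

A (staggered): F–COOH gauche, F–Cl gauche, Br–Cl gauche, Br–Et gauche; 2.9 + 1.9 + 2.8 + 4.2 = 11.8 kJ/mol.
B (staggered): F–COOH gauche, F–Et gauche, Br–COOH gauche, Br–Cl gauche; 2.9 + 2.6 + 3.6 + 2.8 = 11.9 kJ/mol.
C (staggered): F–Cl gauche, F–Et gauche, Br–COOH gauche, Br–Et gauche; 1.9 + 2.6 + 3.6 + 4.2 = 12.3 kJ/mol.
A has the lowest total (11.8 kJ/mol).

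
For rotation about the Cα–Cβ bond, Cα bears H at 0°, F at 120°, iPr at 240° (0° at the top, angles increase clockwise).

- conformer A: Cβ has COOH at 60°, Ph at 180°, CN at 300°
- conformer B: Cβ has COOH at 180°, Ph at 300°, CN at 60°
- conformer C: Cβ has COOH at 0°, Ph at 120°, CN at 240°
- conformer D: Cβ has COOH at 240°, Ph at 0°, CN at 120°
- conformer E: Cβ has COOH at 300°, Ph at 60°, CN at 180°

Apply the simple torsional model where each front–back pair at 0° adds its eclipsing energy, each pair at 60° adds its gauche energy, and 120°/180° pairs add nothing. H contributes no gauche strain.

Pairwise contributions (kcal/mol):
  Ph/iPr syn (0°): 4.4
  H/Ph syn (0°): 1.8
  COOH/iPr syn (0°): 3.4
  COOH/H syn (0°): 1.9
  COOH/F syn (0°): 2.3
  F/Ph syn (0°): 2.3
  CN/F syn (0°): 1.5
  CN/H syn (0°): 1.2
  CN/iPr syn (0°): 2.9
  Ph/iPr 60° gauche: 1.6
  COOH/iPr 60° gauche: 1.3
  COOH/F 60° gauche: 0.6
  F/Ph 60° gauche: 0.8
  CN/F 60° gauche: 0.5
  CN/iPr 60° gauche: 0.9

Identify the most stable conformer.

E

A (staggered): F(120°)/COOH(60°) gauche 0.6; F(120°)/Ph(180°) gauche 0.8; iPr(240°)/Ph(180°) gauche 1.6; iPr(240°)/CN(300°) gauche 0.9 → 3.9 kcal/mol.
B (staggered): F(120°)/COOH(180°) gauche 0.6; F(120°)/CN(60°) gauche 0.5; iPr(240°)/COOH(180°) gauche 1.3; iPr(240°)/Ph(300°) gauche 1.6 → 4.0 kcal/mol.
C (eclipsed): H(0°)/COOH(0°) eclipsed 1.9; F(120°)/Ph(120°) eclipsed 2.3; iPr(240°)/CN(240°) eclipsed 2.9 → 7.1 kcal/mol.
D (eclipsed): H(0°)/Ph(0°) eclipsed 1.8; F(120°)/CN(120°) eclipsed 1.5; iPr(240°)/COOH(240°) eclipsed 3.4 → 6.7 kcal/mol.
E (staggered): F(120°)/Ph(60°) gauche 0.8; F(120°)/CN(180°) gauche 0.5; iPr(240°)/COOH(300°) gauche 1.3; iPr(240°)/CN(180°) gauche 0.9 → 3.5 kcal/mol.
E has the lowest total (3.5 kcal/mol).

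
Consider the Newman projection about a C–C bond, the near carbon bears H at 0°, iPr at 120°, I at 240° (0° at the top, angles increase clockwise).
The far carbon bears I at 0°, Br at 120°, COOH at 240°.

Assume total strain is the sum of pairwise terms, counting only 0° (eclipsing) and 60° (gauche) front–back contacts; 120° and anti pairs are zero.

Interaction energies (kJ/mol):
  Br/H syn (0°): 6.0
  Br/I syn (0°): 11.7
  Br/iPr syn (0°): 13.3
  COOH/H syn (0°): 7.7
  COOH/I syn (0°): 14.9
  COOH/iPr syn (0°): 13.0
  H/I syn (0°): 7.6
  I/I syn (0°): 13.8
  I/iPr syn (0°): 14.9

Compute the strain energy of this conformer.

35.8 kJ/mol

This conformer (eclipsed): H(0°)/I(0°) eclipsed 7.6; iPr(120°)/Br(120°) eclipsed 13.3; I(240°)/COOH(240°) eclipsed 14.9 → 35.8 kJ/mol.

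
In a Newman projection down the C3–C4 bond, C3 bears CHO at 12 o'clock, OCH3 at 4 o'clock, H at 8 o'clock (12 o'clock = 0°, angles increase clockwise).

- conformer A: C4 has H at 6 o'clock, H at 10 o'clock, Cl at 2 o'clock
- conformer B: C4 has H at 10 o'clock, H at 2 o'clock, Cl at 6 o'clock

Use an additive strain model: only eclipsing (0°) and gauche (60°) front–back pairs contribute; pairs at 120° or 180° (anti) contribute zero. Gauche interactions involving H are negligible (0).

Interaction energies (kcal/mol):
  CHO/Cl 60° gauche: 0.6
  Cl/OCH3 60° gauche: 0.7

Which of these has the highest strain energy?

A

A is staggered. CHO at 0° is gauche with Cl at 60° (0.6); OCH3 at 120° is gauche with Cl at 60° (0.7). Total 1.3 kcal/mol.
B is staggered. OCH3 at 120° is gauche with Cl at 180° (0.7). Total 0.7 kcal/mol.
A has the highest total (1.3 kcal/mol).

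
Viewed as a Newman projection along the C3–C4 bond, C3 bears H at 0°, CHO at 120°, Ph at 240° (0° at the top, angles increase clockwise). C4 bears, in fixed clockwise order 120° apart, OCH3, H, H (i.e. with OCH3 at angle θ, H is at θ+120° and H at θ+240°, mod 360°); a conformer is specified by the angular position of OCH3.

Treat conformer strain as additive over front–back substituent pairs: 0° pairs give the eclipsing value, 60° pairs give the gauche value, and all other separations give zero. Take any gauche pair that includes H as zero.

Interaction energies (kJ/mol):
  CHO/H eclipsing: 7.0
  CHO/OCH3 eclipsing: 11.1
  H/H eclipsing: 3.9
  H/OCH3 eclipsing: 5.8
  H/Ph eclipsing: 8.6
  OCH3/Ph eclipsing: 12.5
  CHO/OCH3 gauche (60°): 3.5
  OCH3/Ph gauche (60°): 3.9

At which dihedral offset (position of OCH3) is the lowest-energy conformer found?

OCH3 at 0° (eclipsed): H(0°)/OCH3(0°) eclipsed 5.8; CHO(120°)/H(120°) eclipsed 7.0; Ph(240°)/H(240°) eclipsed 8.6 → 21.4 kJ/mol.
OCH3 at 60° (staggered): CHO(120°)/OCH3(60°) gauche 3.5 → 3.5 kJ/mol.
OCH3 at 120° (eclipsed): H(0°)/H(0°) eclipsed 3.9; CHO(120°)/OCH3(120°) eclipsed 11.1; Ph(240°)/H(240°) eclipsed 8.6 → 23.6 kJ/mol.
OCH3 at 180° (staggered): CHO(120°)/OCH3(180°) gauche 3.5; Ph(240°)/OCH3(180°) gauche 3.9 → 7.4 kJ/mol.
OCH3 at 240° (eclipsed): H(0°)/H(0°) eclipsed 3.9; CHO(120°)/H(120°) eclipsed 7.0; Ph(240°)/OCH3(240°) eclipsed 12.5 → 23.4 kJ/mol.
OCH3 at 300° (staggered): Ph(240°)/OCH3(300°) gauche 3.9 → 3.9 kJ/mol.
The minimum (3.5 kJ/mol) occurs with OCH3 at 60°.

60°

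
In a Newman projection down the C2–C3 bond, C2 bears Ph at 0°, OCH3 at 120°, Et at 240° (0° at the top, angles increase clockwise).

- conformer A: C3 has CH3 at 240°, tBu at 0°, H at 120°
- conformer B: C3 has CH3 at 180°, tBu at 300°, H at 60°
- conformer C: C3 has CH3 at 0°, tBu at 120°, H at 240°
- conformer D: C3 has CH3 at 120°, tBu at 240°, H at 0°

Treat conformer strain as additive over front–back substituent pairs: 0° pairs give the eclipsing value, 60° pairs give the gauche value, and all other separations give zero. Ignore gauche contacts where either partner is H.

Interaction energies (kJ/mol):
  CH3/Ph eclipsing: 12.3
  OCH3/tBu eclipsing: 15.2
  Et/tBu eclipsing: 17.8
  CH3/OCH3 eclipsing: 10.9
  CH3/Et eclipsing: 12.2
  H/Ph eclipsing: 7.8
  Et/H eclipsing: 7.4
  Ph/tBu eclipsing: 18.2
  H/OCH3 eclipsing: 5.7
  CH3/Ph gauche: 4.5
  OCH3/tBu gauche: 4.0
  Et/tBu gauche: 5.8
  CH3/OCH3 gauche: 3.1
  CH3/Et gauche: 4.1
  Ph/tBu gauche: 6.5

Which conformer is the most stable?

A (eclipsed): Ph(0°)/tBu(0°) eclipsed 18.2; OCH3(120°)/H(120°) eclipsed 5.7; Et(240°)/CH3(240°) eclipsed 12.2 → 36.1 kJ/mol.
B (staggered): Ph(0°)/tBu(300°) gauche 6.5; OCH3(120°)/CH3(180°) gauche 3.1; Et(240°)/CH3(180°) gauche 4.1; Et(240°)/tBu(300°) gauche 5.8 → 19.5 kJ/mol.
C (eclipsed): Ph(0°)/CH3(0°) eclipsed 12.3; OCH3(120°)/tBu(120°) eclipsed 15.2; Et(240°)/H(240°) eclipsed 7.4 → 34.9 kJ/mol.
D (eclipsed): Ph(0°)/H(0°) eclipsed 7.8; OCH3(120°)/CH3(120°) eclipsed 10.9; Et(240°)/tBu(240°) eclipsed 17.8 → 36.5 kJ/mol.
B has the lowest total (19.5 kJ/mol).

B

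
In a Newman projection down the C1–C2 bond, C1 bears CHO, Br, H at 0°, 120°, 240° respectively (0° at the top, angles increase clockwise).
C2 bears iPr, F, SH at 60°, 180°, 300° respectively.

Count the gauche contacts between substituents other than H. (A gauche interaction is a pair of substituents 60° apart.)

4

Non-H gauche pairs: CHO(0°)/iPr(60°); CHO(0°)/SH(300°); Br(120°)/iPr(60°); Br(120°)/F(180°) — 4 interactions.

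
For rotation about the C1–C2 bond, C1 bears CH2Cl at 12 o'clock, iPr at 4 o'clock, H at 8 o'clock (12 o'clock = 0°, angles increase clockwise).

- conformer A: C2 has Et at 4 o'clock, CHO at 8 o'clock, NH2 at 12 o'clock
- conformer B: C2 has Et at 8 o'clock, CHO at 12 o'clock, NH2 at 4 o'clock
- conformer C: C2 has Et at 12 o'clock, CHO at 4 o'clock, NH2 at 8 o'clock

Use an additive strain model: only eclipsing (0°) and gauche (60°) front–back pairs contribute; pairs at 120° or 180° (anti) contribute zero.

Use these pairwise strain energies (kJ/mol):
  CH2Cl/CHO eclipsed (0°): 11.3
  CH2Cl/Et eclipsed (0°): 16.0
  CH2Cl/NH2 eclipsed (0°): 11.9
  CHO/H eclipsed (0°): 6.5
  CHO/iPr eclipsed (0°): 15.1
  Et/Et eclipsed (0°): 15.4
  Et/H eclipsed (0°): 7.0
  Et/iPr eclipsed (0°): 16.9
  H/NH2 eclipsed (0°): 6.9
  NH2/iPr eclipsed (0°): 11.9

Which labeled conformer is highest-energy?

C

A (eclipsed): CH2Cl–NH2 eclipsed, iPr–Et eclipsed, H–CHO eclipsed; 11.9 + 16.9 + 6.5 = 35.3 kJ/mol.
B (eclipsed): CH2Cl–CHO eclipsed, iPr–NH2 eclipsed, H–Et eclipsed; 11.3 + 11.9 + 7.0 = 30.2 kJ/mol.
C (eclipsed): CH2Cl–Et eclipsed, iPr–CHO eclipsed, H–NH2 eclipsed; 16.0 + 15.1 + 6.9 = 38.0 kJ/mol.
C has the highest total (38.0 kJ/mol).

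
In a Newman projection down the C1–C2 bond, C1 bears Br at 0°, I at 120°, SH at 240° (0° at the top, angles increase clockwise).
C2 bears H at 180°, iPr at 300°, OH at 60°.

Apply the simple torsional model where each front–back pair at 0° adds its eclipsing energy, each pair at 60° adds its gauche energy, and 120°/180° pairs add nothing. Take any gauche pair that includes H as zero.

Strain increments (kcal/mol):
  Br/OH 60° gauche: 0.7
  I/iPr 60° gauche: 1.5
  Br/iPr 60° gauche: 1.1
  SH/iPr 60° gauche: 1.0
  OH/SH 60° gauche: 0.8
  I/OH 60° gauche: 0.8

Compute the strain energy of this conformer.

This conformer (staggered): Br(0°)/iPr(300°) gauche 1.1; Br(0°)/OH(60°) gauche 0.7; I(120°)/OH(60°) gauche 0.8; SH(240°)/iPr(300°) gauche 1.0 → 3.6 kcal/mol.

3.6 kcal/mol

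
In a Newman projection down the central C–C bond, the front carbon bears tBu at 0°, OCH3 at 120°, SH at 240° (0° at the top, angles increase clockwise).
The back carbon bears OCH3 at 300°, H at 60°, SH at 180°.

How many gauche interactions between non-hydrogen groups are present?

4

Non-H gauche pairs: tBu(0°)/OCH3(300°); OCH3(120°)/SH(180°); SH(240°)/OCH3(300°); SH(240°)/SH(180°) — 4 interactions.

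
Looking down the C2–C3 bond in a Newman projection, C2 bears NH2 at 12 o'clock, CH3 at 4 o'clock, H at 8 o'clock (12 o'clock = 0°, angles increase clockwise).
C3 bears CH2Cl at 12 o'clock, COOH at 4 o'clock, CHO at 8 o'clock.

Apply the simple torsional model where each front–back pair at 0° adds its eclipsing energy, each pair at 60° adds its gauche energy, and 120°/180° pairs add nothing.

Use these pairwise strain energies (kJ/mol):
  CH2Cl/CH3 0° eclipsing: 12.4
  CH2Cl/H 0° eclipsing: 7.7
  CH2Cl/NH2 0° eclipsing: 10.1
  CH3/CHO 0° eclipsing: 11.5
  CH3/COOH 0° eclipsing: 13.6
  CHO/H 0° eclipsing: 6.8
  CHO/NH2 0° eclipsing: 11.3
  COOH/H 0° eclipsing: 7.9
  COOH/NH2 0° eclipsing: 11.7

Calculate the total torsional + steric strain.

30.5 kJ/mol

This conformer (eclipsed): NH2–CH2Cl eclipsed, CH3–COOH eclipsed, H–CHO eclipsed; 10.1 + 13.6 + 6.8 = 30.5 kJ/mol.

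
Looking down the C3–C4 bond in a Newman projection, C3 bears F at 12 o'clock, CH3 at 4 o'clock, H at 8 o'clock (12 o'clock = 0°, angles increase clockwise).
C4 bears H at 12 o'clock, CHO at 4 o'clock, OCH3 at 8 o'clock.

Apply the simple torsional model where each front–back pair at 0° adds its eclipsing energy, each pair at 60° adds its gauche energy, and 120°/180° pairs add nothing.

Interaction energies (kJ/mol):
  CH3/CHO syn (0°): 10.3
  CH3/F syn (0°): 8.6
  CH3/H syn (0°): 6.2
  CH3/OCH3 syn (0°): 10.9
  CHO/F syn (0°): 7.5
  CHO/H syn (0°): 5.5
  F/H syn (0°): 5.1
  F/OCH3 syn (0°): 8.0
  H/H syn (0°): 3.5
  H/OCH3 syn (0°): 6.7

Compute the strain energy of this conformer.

This conformer is eclipsed. F at 0° is eclipsed with H at 0° (5.1); CH3 at 120° is eclipsed with CHO at 120° (10.3); H at 240° is eclipsed with OCH3 at 240° (6.7). Total 22.1 kJ/mol.

22.1 kJ/mol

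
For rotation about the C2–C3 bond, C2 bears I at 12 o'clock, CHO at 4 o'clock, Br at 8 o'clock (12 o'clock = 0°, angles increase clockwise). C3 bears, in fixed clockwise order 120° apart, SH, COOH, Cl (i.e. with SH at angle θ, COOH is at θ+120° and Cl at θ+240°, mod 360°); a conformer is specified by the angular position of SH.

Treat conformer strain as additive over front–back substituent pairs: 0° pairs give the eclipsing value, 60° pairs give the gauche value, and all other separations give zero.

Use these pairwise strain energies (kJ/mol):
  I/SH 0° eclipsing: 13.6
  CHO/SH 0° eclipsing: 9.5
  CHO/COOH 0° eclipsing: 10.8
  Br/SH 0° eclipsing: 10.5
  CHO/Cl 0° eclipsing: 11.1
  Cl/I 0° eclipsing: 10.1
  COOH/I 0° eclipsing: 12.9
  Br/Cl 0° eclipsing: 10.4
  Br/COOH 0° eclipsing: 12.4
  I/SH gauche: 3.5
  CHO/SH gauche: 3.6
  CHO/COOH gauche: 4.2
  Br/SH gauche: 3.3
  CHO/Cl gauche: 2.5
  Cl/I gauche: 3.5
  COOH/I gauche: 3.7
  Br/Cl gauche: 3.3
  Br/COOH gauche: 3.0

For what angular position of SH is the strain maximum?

SH at 0° (eclipsed): I–SH eclipsed, CHO–COOH eclipsed, Br–Cl eclipsed; 13.6 + 10.8 + 10.4 = 34.8 kJ/mol.
SH at 60° (staggered): I–SH gauche, I–Cl gauche, CHO–SH gauche, CHO–COOH gauche, Br–COOH gauche, Br–Cl gauche; 3.5 + 3.5 + 3.6 + 4.2 + 3.0 + 3.3 = 21.1 kJ/mol.
SH at 120° (eclipsed): I–Cl eclipsed, CHO–SH eclipsed, Br–COOH eclipsed; 10.1 + 9.5 + 12.4 = 32.0 kJ/mol.
SH at 180° (staggered): I–COOH gauche, I–Cl gauche, CHO–SH gauche, CHO–Cl gauche, Br–SH gauche, Br–COOH gauche; 3.7 + 3.5 + 3.6 + 2.5 + 3.3 + 3.0 = 19.6 kJ/mol.
SH at 240° (eclipsed): I–COOH eclipsed, CHO–Cl eclipsed, Br–SH eclipsed; 12.9 + 11.1 + 10.5 = 34.5 kJ/mol.
SH at 300° (staggered): I–SH gauche, I–COOH gauche, CHO–COOH gauche, CHO–Cl gauche, Br–SH gauche, Br–Cl gauche; 3.5 + 3.7 + 4.2 + 2.5 + 3.3 + 3.3 = 20.5 kJ/mol.
The maximum (34.8 kJ/mol) occurs with SH at 0°.

0°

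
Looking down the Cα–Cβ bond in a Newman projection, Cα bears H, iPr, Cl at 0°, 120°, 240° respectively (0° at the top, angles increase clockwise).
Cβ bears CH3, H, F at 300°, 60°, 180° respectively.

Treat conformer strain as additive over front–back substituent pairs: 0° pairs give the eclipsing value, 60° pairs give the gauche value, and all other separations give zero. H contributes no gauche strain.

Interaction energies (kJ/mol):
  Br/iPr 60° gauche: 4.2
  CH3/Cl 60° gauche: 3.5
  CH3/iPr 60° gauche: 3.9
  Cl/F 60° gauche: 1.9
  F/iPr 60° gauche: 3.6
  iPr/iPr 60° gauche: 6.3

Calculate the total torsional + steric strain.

This conformer is staggered. iPr at 120° is gauche with F at 180° (3.6); Cl at 240° is gauche with CH3 at 300° (3.5); Cl at 240° is gauche with F at 180° (1.9). Total 9.0 kJ/mol.

9.0 kJ/mol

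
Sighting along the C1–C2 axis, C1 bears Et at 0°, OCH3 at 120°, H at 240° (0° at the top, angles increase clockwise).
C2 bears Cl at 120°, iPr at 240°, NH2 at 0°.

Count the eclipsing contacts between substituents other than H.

2

Non-H eclipsing pairs: Et(0°)/NH2(0°); OCH3(120°)/Cl(120°) — 2 interactions.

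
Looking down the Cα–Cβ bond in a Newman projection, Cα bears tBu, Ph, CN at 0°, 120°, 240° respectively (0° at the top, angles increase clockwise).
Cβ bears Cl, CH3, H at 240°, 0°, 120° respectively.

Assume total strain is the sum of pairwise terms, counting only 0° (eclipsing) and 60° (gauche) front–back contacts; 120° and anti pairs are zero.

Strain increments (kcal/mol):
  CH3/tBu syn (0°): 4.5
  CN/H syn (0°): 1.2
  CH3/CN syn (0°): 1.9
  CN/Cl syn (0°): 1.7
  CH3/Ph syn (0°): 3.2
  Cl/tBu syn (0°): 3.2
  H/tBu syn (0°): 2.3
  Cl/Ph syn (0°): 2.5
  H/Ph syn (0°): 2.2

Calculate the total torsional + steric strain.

This conformer (eclipsed): tBu(0°)/CH3(0°) eclipsed 4.5; Ph(120°)/H(120°) eclipsed 2.2; CN(240°)/Cl(240°) eclipsed 1.7 → 8.4 kcal/mol.

8.4 kcal/mol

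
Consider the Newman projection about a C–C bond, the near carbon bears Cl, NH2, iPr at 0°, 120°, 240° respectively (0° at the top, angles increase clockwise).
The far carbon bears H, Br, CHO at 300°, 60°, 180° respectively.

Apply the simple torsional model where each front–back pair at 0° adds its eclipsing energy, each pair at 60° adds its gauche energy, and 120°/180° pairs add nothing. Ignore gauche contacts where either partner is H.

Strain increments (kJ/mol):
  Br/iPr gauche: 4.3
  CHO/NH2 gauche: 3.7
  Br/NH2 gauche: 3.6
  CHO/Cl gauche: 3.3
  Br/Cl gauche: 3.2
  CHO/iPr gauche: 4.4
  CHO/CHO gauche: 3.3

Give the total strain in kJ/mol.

This conformer (staggered): Cl–Br gauche, NH2–Br gauche, NH2–CHO gauche, iPr–CHO gauche; 3.2 + 3.6 + 3.7 + 4.4 = 14.9 kJ/mol.

14.9 kJ/mol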